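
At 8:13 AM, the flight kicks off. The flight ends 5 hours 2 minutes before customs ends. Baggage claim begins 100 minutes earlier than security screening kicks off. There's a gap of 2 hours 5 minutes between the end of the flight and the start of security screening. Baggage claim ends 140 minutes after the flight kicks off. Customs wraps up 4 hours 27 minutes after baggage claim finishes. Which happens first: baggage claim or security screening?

Baggage claim ends at 8:13 AM + 140 min = 10:33 AM.
Customs ends at 10:33 AM + 267 min = 3:00 PM.
The flight ends at 3:00 PM − 302 min = 9:58 AM.
Security screening starts at 9:58 AM + 125 min = 12:03 PM.
Baggage claim starts at 12:03 PM − 100 min = 10:23 AM.
Baggage claim starts at 10:23 AM and security screening starts at 12:03 PM, so baggage claim is first.

baggage claim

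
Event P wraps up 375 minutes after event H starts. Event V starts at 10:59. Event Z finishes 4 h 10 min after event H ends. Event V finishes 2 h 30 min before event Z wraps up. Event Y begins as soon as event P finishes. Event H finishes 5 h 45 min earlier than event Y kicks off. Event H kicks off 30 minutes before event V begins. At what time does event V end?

Event H starts at 10:59 − 30 min = 10:29.
Event P ends at 10:29 + 375 min = 16:44.
So event Y starts at 16:44.
Event H ends at 16:44 − 345 min = 10:59.
Event Z ends at 10:59 + 250 min = 15:09.
Event V ends at 15:09 − 150 min = 12:39.

12:39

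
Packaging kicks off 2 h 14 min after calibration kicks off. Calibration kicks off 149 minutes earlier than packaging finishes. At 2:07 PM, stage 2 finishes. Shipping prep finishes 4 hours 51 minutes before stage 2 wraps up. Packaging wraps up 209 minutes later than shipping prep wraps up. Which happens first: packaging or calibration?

calibration

Shipping prep ends at 2:07 PM − 291 min = 9:16 AM.
Packaging ends at 9:16 AM + 209 min = 12:45 PM.
Calibration starts at 12:45 PM − 149 min = 10:16 AM.
Packaging starts at 10:16 AM + 134 min = 12:30 PM.
Packaging starts at 12:30 PM and calibration starts at 10:16 AM, so calibration is first.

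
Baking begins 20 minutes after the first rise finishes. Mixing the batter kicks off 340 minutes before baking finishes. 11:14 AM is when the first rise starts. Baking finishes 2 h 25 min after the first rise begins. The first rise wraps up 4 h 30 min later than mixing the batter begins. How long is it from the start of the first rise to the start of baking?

Baking ends at 11:14 AM + 145 min = 1:39 PM.
Mixing the batter starts at 1:39 PM − 340 min = 7:59 AM.
The first rise ends at 7:59 AM + 270 min = 12:29 PM.
Baking starts at 12:29 PM + 20 min = 12:49 PM.
From 11:14 AM to 12:49 PM is 1 h 35 min.

1 h 35 min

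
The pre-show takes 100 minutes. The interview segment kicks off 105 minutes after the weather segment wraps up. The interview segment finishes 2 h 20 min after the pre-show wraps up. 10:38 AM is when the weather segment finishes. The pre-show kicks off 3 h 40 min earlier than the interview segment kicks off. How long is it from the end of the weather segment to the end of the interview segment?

2 h 5 min

The interview segment starts at 10:38 AM + 105 min = 12:23 PM.
The pre-show starts at 12:23 PM − 220 min = 8:43 AM.
The pre-show ends at 8:43 AM + 100 min = 10:23 AM.
The interview segment ends at 10:23 AM + 140 min = 12:43 PM.
From 10:38 AM to 12:43 PM is 2 h 5 min.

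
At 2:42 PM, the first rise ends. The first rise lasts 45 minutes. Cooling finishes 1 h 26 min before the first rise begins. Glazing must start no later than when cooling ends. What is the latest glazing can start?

12:31 PM

The first rise starts at 2:42 PM − 45 min = 1:57 PM.
Cooling ends at 1:57 PM − 86 min = 12:31 PM.
Glazing is bounded by cooling, so the latest it can start is 12:31 PM.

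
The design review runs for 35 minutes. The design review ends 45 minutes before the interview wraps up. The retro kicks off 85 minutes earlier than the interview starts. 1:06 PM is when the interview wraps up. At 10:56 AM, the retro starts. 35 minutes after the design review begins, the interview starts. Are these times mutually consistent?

Yes

The design review ends at 1:06 PM − 45 min = 12:21 PM.
The design review starts at 12:21 PM − 35 min = 11:46 AM.
The interview starts at 11:46 AM + 35 min = 12:21 PM.
The retro starts at 12:21 PM − 85 min = 10:56 AM.
That matches the stated 10:56 AM, so the schedule is consistent.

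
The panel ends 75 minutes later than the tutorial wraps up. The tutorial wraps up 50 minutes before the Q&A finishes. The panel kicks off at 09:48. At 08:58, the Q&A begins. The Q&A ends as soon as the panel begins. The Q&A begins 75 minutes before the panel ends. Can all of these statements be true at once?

Yes

The Q&A ends at 09:48.
The tutorial ends at 09:48 − 50 min = 08:58.
The panel ends at 08:58 + 75 min = 10:13.
The Q&A starts at 10:13 − 75 min = 08:58.
That matches the stated 08:58, so the schedule is consistent.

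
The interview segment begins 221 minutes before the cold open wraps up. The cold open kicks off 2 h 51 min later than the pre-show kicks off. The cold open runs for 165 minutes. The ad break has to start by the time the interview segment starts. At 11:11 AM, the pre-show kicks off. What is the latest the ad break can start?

The cold open starts at 11:11 AM + 171 min = 2:02 PM.
The cold open ends at 2:02 PM + 165 min = 4:47 PM.
The interview segment starts at 4:47 PM − 221 min = 1:06 PM.
The ad break is bounded by the interview segment, so the latest it can start is 1:06 PM.

1:06 PM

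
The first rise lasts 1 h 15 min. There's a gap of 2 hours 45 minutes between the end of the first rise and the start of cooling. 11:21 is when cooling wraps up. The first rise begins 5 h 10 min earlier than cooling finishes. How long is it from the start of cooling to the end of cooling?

The first rise starts at 11:21 − 310 min = 06:11.
The first rise ends at 06:11 + 75 min = 07:26.
Cooling starts at 07:26 + 165 min = 10:11.
From 10:11 to 11:21 is 1 h 10 min.

1 h 10 min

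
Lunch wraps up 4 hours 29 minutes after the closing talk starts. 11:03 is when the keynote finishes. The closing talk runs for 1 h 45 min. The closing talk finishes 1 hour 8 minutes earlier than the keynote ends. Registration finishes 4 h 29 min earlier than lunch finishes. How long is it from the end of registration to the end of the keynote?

2 h 53 min

The closing talk ends at 11:03 − 68 min = 09:55.
The closing talk starts at 09:55 − 105 min = 08:10.
Lunch ends at 08:10 + 269 min = 12:39.
Registration ends at 12:39 − 269 min = 08:10.
From 08:10 to 11:03 is 2 h 53 min.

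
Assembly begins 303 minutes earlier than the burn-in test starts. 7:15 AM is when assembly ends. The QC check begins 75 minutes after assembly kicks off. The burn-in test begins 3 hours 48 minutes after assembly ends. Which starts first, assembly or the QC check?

assembly

The burn-in test starts at 7:15 AM + 228 min = 11:03 AM.
Assembly starts at 11:03 AM − 303 min = 6:00 AM.
The QC check starts at 6:00 AM + 75 min = 7:15 AM.
Assembly starts at 6:00 AM and the QC check starts at 7:15 AM, so assembly is first.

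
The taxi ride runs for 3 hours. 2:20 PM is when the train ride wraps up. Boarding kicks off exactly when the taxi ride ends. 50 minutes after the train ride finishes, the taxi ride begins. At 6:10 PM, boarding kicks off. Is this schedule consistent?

The taxi ride starts at 2:20 PM + 50 min = 3:10 PM.
The taxi ride ends at 3:10 PM + 180 min = 6:10 PM.
So boarding starts at 6:10 PM.
That matches the stated 6:10 PM, so the schedule is consistent.

Yes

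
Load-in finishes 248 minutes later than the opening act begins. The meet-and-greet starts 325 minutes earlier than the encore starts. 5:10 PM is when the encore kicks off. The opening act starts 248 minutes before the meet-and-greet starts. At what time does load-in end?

The meet-and-greet starts at 5:10 PM − 325 min = 11:45 AM.
The opening act starts at 11:45 AM − 248 min = 7:37 AM.
Load-in ends at 7:37 AM + 248 min = 11:45 AM.

11:45 AM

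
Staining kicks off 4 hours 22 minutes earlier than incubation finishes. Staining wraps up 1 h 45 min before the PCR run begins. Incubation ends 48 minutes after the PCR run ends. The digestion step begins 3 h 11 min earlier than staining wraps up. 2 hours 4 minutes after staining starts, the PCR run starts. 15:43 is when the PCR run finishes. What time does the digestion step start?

Incubation ends at 15:43 + 48 min = 16:31.
Staining starts at 16:31 − 262 min = 12:09.
The PCR run starts at 12:09 + 124 min = 14:13.
Staining ends at 14:13 − 105 min = 12:28.
The digestion step starts at 12:28 − 191 min = 09:17.

09:17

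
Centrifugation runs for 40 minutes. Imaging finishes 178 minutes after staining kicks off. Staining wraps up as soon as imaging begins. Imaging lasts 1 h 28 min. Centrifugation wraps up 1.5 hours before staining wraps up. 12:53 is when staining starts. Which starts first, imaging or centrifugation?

Imaging ends at 12:53 + 178 min = 15:51.
Imaging starts at 15:51 − 88 min = 14:23.
So staining ends at 14:23.
Centrifugation ends at 14:23 − 90 min = 12:53.
Centrifugation starts at 12:53 − 40 min = 12:13.
Imaging starts at 14:23 and centrifugation starts at 12:13, so centrifugation is first.

centrifugation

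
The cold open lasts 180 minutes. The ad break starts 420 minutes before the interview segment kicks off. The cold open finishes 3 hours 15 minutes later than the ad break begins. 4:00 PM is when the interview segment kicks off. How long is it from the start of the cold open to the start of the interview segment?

6 h 45 min

The ad break starts at 4:00 PM − 420 min = 9:00 AM.
The cold open ends at 9:00 AM + 195 min = 12:15 PM.
The cold open starts at 12:15 PM − 180 min = 9:15 AM.
From 9:15 AM to 4:00 PM is 6 h 45 min.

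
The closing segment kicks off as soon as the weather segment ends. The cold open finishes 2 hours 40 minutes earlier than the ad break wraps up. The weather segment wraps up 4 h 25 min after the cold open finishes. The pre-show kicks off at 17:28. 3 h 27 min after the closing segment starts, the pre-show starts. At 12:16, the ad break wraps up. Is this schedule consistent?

Yes

The cold open ends at 12:16 − 160 min = 09:36.
The weather segment ends at 09:36 + 265 min = 14:01.
So the closing segment starts at 14:01.
The pre-show starts at 14:01 + 207 min = 17:28.
That matches the stated 17:28, so the schedule is consistent.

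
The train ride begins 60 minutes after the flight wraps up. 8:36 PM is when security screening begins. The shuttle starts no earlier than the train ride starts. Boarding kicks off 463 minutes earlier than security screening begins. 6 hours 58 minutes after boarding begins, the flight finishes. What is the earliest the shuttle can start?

8:51 PM

Boarding starts at 8:36 PM − 463 min = 12:53 PM.
The flight ends at 12:53 PM + 418 min = 7:51 PM.
The train ride starts at 7:51 PM + 60 min = 8:51 PM.
The shuttle is bounded by the train ride, so the earliest it can start is 8:51 PM.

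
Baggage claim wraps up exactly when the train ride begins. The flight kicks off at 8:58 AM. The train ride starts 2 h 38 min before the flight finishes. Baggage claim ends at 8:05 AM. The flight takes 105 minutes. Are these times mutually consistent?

The flight ends at 8:58 AM + 105 min = 10:43 AM.
The train ride starts at 10:43 AM − 158 min = 8:05 AM.
So baggage claim ends at 8:05 AM.
That matches the stated 8:05 AM, so the schedule is consistent.

Yes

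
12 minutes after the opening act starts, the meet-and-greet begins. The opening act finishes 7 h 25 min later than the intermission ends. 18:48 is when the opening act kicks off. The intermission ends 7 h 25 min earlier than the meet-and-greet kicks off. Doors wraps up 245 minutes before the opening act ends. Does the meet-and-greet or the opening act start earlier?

The meet-and-greet starts at 18:48 + 12 min = 19:00.
The meet-and-greet starts at 19:00 and the opening act starts at 18:48, so the opening act is first.

the opening act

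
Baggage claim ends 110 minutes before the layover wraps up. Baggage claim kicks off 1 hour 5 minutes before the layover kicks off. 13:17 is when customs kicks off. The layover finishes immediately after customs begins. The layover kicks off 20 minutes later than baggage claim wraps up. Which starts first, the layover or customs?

the layover

The layover ends at 13:17.
Baggage claim ends at 13:17 − 110 min = 11:27.
The layover starts at 11:27 + 20 min = 11:47.
The layover starts at 11:47 and customs starts at 13:17, so the layover is first.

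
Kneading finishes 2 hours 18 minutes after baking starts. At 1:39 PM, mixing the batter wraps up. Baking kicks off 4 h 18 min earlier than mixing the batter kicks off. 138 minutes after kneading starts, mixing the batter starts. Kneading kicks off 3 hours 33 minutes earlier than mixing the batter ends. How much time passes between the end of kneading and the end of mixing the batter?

3 h 15 min

Kneading starts at 1:39 PM − 213 min = 10:06 AM.
Mixing the batter starts at 10:06 AM + 138 min = 12:24 PM.
Baking starts at 12:24 PM − 258 min = 8:06 AM.
Kneading ends at 8:06 AM + 138 min = 10:24 AM.
From 10:24 AM to 1:39 PM is 3 h 15 min.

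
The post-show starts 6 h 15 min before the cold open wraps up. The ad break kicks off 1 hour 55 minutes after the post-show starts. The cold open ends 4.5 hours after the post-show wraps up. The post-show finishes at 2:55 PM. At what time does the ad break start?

The cold open ends at 2:55 PM + 270 min = 7:25 PM.
The post-show starts at 7:25 PM − 375 min = 1:10 PM.
The ad break starts at 1:10 PM + 115 min = 3:05 PM.

3:05 PM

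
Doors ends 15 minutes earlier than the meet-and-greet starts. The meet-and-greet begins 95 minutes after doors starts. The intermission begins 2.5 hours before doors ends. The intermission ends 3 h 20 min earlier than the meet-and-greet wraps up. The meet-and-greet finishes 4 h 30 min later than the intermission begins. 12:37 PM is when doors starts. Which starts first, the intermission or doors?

the intermission

The meet-and-greet starts at 12:37 PM + 95 min = 2:12 PM.
Doors ends at 2:12 PM − 15 min = 1:57 PM.
The intermission starts at 1:57 PM − 150 min = 11:27 AM.
The intermission starts at 11:27 AM and doors starts at 12:37 PM, so the intermission is first.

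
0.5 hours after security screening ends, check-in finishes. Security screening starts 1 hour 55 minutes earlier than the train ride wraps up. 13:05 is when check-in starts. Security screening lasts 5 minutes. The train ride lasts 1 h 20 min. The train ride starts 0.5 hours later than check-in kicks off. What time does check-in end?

13:35

The train ride starts at 13:05 + 30 min = 13:35.
The train ride ends at 13:35 + 80 min = 14:55.
Security screening starts at 14:55 − 115 min = 13:00.
Security screening ends at 13:00 + 5 min = 13:05.
Check-in ends at 13:05 + 30 min = 13:35.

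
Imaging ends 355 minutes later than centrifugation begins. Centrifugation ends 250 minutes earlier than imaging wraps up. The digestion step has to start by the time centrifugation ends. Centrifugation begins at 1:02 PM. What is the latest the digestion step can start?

2:47 PM

Imaging ends at 1:02 PM + 355 min = 6:57 PM.
Centrifugation ends at 6:57 PM − 250 min = 2:47 PM.
The digestion step is bounded by centrifugation, so the latest it can start is 2:47 PM.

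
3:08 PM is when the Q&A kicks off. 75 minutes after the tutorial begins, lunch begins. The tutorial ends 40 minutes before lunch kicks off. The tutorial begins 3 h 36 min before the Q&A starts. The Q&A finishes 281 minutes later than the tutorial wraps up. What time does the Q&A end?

The tutorial starts at 3:08 PM − 216 min = 11:32 AM.
Lunch starts at 11:32 AM + 75 min = 12:47 PM.
The tutorial ends at 12:47 PM − 40 min = 12:07 PM.
The Q&A ends at 12:07 PM + 281 min = 4:48 PM.

4:48 PM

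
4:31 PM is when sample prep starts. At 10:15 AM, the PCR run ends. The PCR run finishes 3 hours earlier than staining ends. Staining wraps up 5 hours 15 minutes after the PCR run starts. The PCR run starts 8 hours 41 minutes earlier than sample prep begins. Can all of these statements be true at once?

The PCR run starts at 4:31 PM − 521 min = 7:50 AM.
Staining ends at 7:50 AM + 315 min = 1:05 PM.
The PCR run ends at 1:05 PM − 180 min = 10:05 AM.
But the PCR run is also said to end at 10:15 AM — a 10-minute conflict.

No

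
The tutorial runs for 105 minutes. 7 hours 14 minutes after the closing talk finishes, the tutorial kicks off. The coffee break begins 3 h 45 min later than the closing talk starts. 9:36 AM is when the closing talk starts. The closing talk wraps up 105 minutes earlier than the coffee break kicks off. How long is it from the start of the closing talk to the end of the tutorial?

10 h 59 min

The coffee break starts at 9:36 AM + 225 min = 1:21 PM.
The closing talk ends at 1:21 PM − 105 min = 11:36 AM.
The tutorial starts at 11:36 AM + 434 min = 6:50 PM.
The tutorial ends at 6:50 PM + 105 min = 8:35 PM.
From 9:36 AM to 8:35 PM is 10 h 59 min.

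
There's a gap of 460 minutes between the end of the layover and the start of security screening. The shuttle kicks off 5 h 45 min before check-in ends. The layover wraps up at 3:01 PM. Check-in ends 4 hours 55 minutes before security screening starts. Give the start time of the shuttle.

Security screening starts at 3:01 PM + 460 min = 10:41 PM.
Check-in ends at 10:41 PM − 295 min = 5:46 PM.
The shuttle starts at 5:46 PM − 345 min = 12:01 PM.

12:01 PM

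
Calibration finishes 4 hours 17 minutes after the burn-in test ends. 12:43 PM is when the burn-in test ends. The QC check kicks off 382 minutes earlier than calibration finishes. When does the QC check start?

10:38 AM

Calibration ends at 12:43 PM + 257 min = 5:00 PM.
The QC check starts at 5:00 PM − 382 min = 10:38 AM.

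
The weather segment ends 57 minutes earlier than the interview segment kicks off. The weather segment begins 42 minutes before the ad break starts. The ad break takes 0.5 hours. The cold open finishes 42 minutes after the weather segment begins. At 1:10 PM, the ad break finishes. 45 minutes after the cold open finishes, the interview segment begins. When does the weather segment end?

The ad break starts at 1:10 PM − 30 min = 12:40 PM.
The weather segment starts at 12:40 PM − 42 min = 11:58 AM.
The cold open ends at 11:58 AM + 42 min = 12:40 PM.
The interview segment starts at 12:40 PM + 45 min = 1:25 PM.
The weather segment ends at 1:25 PM − 57 min = 12:28 PM.

12:28 PM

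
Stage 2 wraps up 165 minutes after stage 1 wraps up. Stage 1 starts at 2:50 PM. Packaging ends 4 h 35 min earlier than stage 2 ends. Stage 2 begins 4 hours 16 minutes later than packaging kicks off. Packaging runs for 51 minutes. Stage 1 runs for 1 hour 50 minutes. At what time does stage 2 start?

6:15 PM

Stage 1 ends at 2:50 PM + 110 min = 4:40 PM.
Stage 2 ends at 4:40 PM + 165 min = 7:25 PM.
Packaging ends at 7:25 PM − 275 min = 2:50 PM.
Packaging starts at 2:50 PM − 51 min = 1:59 PM.
Stage 2 starts at 1:59 PM + 256 min = 6:15 PM.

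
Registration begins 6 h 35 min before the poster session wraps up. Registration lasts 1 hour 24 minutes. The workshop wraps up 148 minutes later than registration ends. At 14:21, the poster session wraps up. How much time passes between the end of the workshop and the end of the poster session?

163 minutes

Registration starts at 14:21 − 395 min = 07:46.
Registration ends at 07:46 + 84 min = 09:10.
The workshop ends at 09:10 + 148 min = 11:38.
From 11:38 to 14:21 is 163 minutes.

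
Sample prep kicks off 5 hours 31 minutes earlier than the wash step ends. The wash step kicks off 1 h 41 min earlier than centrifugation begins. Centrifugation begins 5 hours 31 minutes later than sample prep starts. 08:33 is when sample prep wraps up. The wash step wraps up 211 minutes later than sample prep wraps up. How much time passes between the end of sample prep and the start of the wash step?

The wash step ends at 08:33 + 211 min = 12:04.
Sample prep starts at 12:04 − 331 min = 06:33.
Centrifugation starts at 06:33 + 331 min = 12:04.
The wash step starts at 12:04 − 101 min = 10:23.
From 08:33 to 10:23 is 1 hour 50 minutes.

1 hour 50 minutes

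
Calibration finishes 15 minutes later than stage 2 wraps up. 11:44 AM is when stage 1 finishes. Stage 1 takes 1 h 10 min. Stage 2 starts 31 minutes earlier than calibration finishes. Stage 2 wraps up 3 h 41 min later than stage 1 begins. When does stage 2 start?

1:59 PM

Stage 1 starts at 11:44 AM − 70 min = 10:34 AM.
Stage 2 ends at 10:34 AM + 221 min = 2:15 PM.
Calibration ends at 2:15 PM + 15 min = 2:30 PM.
Stage 2 starts at 2:30 PM − 31 min = 1:59 PM.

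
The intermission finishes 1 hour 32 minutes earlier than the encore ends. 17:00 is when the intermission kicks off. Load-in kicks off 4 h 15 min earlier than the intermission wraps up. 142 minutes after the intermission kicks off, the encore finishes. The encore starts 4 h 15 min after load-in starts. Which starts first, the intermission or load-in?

load-in

The encore ends at 17:00 + 142 min = 19:22.
The intermission ends at 19:22 − 92 min = 17:50.
Load-in starts at 17:50 − 255 min = 13:35.
The intermission starts at 17:00 and load-in starts at 13:35, so load-in is first.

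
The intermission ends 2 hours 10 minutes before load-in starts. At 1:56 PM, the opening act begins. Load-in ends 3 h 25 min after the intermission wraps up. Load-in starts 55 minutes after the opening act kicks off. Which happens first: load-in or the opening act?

the opening act

Load-in starts at 1:56 PM + 55 min = 2:51 PM.
Load-in starts at 2:51 PM and the opening act starts at 1:56 PM, so the opening act is first.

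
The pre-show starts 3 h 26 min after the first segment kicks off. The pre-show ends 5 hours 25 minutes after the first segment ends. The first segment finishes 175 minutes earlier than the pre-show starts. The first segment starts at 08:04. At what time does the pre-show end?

14:00

The pre-show starts at 08:04 + 206 min = 11:30.
The first segment ends at 11:30 − 175 min = 08:35.
The pre-show ends at 08:35 + 325 min = 14:00.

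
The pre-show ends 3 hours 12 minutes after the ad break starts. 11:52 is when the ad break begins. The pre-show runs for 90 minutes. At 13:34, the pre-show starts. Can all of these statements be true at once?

Yes

The pre-show ends at 11:52 + 192 min = 15:04.
The pre-show starts at 15:04 − 90 min = 13:34.
That matches the stated 13:34, so the schedule is consistent.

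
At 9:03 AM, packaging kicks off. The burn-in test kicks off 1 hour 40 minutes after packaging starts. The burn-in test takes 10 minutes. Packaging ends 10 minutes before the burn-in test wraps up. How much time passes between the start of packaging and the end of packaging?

The burn-in test starts at 9:03 AM + 100 min = 10:43 AM.
The burn-in test ends at 10:43 AM + 10 min = 10:53 AM.
Packaging ends at 10:53 AM − 10 min = 10:43 AM.
From 9:03 AM to 10:43 AM is 1 h 40 min.

1 h 40 min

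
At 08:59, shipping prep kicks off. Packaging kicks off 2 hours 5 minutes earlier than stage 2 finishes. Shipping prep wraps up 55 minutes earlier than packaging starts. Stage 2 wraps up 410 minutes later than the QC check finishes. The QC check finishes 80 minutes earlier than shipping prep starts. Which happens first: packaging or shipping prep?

shipping prep

The QC check ends at 08:59 − 80 min = 07:39.
Stage 2 ends at 07:39 + 410 min = 14:29.
Packaging starts at 14:29 − 125 min = 12:24.
Packaging starts at 12:24 and shipping prep starts at 08:59, so shipping prep is first.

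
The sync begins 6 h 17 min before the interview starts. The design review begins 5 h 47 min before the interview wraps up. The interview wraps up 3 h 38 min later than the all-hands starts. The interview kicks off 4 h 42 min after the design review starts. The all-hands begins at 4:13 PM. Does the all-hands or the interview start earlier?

The interview ends at 4:13 PM + 218 min = 7:51 PM.
The design review starts at 7:51 PM − 347 min = 2:04 PM.
The interview starts at 2:04 PM + 282 min = 6:46 PM.
The all-hands starts at 4:13 PM and the interview starts at 6:46 PM, so the all-hands is first.

the all-hands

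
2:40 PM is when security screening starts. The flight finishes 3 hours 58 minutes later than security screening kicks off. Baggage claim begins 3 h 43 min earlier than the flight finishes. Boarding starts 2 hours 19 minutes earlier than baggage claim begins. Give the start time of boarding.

The flight ends at 2:40 PM + 238 min = 6:38 PM.
Baggage claim starts at 6:38 PM − 223 min = 2:55 PM.
Boarding starts at 2:55 PM − 139 min = 12:36 PM.

12:36 PM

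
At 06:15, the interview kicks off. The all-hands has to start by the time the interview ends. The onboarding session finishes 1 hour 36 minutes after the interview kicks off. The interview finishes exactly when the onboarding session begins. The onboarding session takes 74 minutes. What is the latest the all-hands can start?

The onboarding session ends at 06:15 + 96 min = 07:51.
The onboarding session starts at 07:51 − 74 min = 06:37.
So the interview ends at 06:37.
The all-hands is bounded by the interview, so the latest it can start is 06:37.

06:37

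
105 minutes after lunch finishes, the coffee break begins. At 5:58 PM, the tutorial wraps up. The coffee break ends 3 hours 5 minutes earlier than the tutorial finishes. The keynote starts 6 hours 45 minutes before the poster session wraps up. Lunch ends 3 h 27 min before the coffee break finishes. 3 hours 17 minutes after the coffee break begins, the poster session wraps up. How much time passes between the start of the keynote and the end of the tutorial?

8 hours 15 minutes

The coffee break ends at 5:58 PM − 185 min = 2:53 PM.
Lunch ends at 2:53 PM − 207 min = 11:26 AM.
The coffee break starts at 11:26 AM + 105 min = 1:11 PM.
The poster session ends at 1:11 PM + 197 min = 4:28 PM.
The keynote starts at 4:28 PM − 405 min = 9:43 AM.
From 9:43 AM to 5:58 PM is 8 hours 15 minutes.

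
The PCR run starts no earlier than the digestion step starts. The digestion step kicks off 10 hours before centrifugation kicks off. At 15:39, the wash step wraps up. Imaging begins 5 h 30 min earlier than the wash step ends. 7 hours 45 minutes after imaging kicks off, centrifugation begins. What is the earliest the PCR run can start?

Imaging starts at 15:39 − 330 min = 10:09.
Centrifugation starts at 10:09 + 465 min = 17:54.
The digestion step starts at 17:54 − 600 min = 07:54.
The PCR run is bounded by the digestion step, so the earliest it can start is 07:54.

07:54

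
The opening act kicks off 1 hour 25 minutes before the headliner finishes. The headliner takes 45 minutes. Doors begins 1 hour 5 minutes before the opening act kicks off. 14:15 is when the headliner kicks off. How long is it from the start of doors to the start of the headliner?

The headliner ends at 14:15 + 45 min = 15:00.
The opening act starts at 15:00 − 85 min = 13:35.
Doors starts at 13:35 − 65 min = 12:30.
From 12:30 to 14:15 is 105 minutes.

105 minutes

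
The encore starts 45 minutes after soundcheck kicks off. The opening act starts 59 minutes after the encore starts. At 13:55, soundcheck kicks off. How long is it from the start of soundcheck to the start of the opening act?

1 h 44 min

The encore starts at 13:55 + 45 min = 14:40.
The opening act starts at 14:40 + 59 min = 15:39.
From 13:55 to 15:39 is 1 h 44 min.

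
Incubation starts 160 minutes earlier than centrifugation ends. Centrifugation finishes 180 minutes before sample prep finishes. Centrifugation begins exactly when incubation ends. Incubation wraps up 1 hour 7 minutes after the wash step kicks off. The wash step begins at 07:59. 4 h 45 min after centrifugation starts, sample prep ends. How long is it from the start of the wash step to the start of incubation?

Incubation ends at 07:59 + 67 min = 09:06.
So centrifugation starts at 09:06.
Sample prep ends at 09:06 + 285 min = 13:51.
Centrifugation ends at 13:51 − 180 min = 10:51.
Incubation starts at 10:51 − 160 min = 08:11.
From 07:59 to 08:11 is 12 minutes.

12 minutes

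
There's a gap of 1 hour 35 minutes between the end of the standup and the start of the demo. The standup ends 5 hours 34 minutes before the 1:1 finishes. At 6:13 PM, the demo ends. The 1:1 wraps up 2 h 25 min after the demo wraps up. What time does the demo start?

4:39 PM

The 1:1 ends at 6:13 PM + 145 min = 8:38 PM.
The standup ends at 8:38 PM − 334 min = 3:04 PM.
The demo starts at 3:04 PM + 95 min = 4:39 PM.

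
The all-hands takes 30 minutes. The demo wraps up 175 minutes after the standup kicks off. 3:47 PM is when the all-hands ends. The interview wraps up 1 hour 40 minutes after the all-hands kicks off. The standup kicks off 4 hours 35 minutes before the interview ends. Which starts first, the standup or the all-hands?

the standup

The all-hands starts at 3:47 PM − 30 min = 3:17 PM.
The interview ends at 3:17 PM + 100 min = 4:57 PM.
The standup starts at 4:57 PM − 275 min = 12:22 PM.
The standup starts at 12:22 PM and the all-hands starts at 3:17 PM, so the standup is first.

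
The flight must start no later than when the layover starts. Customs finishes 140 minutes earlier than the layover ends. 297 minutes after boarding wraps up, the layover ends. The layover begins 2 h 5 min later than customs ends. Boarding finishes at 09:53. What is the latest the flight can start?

The layover ends at 09:53 + 297 min = 14:50.
Customs ends at 14:50 − 140 min = 12:30.
The layover starts at 12:30 + 125 min = 14:35.
The flight is bounded by the layover, so the latest it can start is 14:35.

14:35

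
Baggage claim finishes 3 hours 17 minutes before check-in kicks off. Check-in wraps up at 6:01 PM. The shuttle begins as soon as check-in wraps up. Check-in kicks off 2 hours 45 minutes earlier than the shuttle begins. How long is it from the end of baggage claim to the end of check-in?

6 h 2 min

The shuttle starts at 6:01 PM.
Check-in starts at 6:01 PM − 165 min = 3:16 PM.
Baggage claim ends at 3:16 PM − 197 min = 11:59 AM.
From 11:59 AM to 6:01 PM is 6 h 2 min.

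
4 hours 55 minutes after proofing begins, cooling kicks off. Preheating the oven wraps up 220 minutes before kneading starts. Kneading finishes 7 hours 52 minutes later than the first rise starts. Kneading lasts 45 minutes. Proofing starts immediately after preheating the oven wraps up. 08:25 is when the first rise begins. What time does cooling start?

16:47

Kneading ends at 08:25 + 472 min = 16:17.
Kneading starts at 16:17 − 45 min = 15:32.
Preheating the oven ends at 15:32 − 220 min = 11:52.
So proofing starts at 11:52.
Cooling starts at 11:52 + 295 min = 16:47.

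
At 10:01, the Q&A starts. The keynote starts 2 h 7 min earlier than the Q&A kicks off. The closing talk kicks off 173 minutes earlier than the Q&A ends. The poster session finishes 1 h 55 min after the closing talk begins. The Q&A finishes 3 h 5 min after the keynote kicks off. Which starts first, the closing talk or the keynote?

The keynote starts at 10:01 − 127 min = 07:54.
The Q&A ends at 07:54 + 185 min = 10:59.
The closing talk starts at 10:59 − 173 min = 08:06.
The closing talk starts at 08:06 and the keynote starts at 07:54, so the keynote is first.

the keynote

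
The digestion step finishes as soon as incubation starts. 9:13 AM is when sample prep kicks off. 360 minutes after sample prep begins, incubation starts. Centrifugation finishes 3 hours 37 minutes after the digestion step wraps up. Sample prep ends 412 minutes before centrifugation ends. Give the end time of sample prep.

11:58 AM

Incubation starts at 9:13 AM + 360 min = 3:13 PM.
So the digestion step ends at 3:13 PM.
Centrifugation ends at 3:13 PM + 217 min = 6:50 PM.
Sample prep ends at 6:50 PM − 412 min = 11:58 AM.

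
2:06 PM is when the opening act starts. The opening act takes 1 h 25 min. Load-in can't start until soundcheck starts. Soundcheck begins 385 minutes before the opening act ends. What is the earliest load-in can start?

9:06 AM

The opening act ends at 2:06 PM + 85 min = 3:31 PM.
Soundcheck starts at 3:31 PM − 385 min = 9:06 AM.
Load-in is bounded by soundcheck, so the earliest it can start is 9:06 AM.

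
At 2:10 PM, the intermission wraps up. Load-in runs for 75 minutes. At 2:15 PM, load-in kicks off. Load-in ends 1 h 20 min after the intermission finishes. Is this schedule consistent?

Load-in ends at 2:10 PM + 80 min = 3:30 PM.
Load-in starts at 3:30 PM − 75 min = 2:15 PM.
That matches the stated 2:15 PM, so the schedule is consistent.

Yes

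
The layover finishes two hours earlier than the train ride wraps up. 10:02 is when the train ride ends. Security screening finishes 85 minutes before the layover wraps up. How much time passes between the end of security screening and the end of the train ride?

205 minutes

The layover ends at 10:02 − 120 min = 08:02.
Security screening ends at 08:02 − 85 min = 06:37.
From 06:37 to 10:02 is 205 minutes.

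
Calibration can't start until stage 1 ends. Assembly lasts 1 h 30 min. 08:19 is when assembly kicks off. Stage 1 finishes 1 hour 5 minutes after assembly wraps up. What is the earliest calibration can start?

Assembly ends at 08:19 + 90 min = 09:49.
Stage 1 ends at 09:49 + 65 min = 10:54.
Calibration is bounded by stage 1, so the earliest it can start is 10:54.

10:54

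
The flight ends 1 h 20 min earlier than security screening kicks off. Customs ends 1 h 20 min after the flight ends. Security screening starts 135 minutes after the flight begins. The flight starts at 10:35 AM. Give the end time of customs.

Security screening starts at 10:35 AM + 135 min = 12:50 PM.
The flight ends at 12:50 PM − 80 min = 11:30 AM.
Customs ends at 11:30 AM + 80 min = 12:50 PM.

12:50 PM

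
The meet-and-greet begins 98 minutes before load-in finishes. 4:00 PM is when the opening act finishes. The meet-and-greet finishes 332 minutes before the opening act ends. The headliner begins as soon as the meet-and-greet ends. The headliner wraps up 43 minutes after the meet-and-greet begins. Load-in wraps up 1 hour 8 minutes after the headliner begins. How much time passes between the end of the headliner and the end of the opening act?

5 hours 19 minutes

The meet-and-greet ends at 4:00 PM − 332 min = 10:28 AM.
So the headliner starts at 10:28 AM.
Load-in ends at 10:28 AM + 68 min = 11:36 AM.
The meet-and-greet starts at 11:36 AM − 98 min = 9:58 AM.
The headliner ends at 9:58 AM + 43 min = 10:41 AM.
From 10:41 AM to 4:00 PM is 5 hours 19 minutes.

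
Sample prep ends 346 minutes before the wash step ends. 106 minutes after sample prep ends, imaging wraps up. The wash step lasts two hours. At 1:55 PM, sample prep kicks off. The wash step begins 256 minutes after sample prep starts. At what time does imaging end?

4:11 PM

The wash step starts at 1:55 PM + 256 min = 6:11 PM.
The wash step ends at 6:11 PM + 120 min = 8:11 PM.
Sample prep ends at 8:11 PM − 346 min = 2:25 PM.
Imaging ends at 2:25 PM + 106 min = 4:11 PM.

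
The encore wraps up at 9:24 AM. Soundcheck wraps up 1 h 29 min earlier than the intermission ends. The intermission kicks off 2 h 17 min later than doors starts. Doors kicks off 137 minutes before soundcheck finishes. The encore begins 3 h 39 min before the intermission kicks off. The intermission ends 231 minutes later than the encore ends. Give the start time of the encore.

The intermission ends at 9:24 AM + 231 min = 1:15 PM.
Soundcheck ends at 1:15 PM − 89 min = 11:46 AM.
Doors starts at 11:46 AM − 137 min = 9:29 AM.
The intermission starts at 9:29 AM + 137 min = 11:46 AM.
The encore starts at 11:46 AM − 219 min = 8:07 AM.

8:07 AM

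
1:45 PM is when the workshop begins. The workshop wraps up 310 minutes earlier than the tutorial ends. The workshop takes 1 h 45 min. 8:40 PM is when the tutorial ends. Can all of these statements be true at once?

Yes

The workshop ends at 8:40 PM − 310 min = 3:30 PM.
The workshop starts at 3:30 PM − 105 min = 1:45 PM.
That matches the stated 1:45 PM, so the schedule is consistent.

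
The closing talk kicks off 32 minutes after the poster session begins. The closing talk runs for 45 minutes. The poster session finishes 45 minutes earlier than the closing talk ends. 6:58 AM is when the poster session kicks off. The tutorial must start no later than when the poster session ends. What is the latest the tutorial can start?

The closing talk starts at 6:58 AM + 32 min = 7:30 AM.
The closing talk ends at 7:30 AM + 45 min = 8:15 AM.
The poster session ends at 8:15 AM − 45 min = 7:30 AM.
The tutorial is bounded by the poster session, so the latest it can start is 7:30 AM.

7:30 AM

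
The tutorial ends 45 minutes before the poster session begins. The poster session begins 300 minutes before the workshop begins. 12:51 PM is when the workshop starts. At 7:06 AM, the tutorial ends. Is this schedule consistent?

Yes

The poster session starts at 12:51 PM − 300 min = 7:51 AM.
The tutorial ends at 7:51 AM − 45 min = 7:06 AM.
That matches the stated 7:06 AM, so the schedule is consistent.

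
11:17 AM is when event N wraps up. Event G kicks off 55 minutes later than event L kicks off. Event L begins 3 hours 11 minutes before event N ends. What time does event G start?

Event L starts at 11:17 AM − 191 min = 8:06 AM.
Event G starts at 8:06 AM + 55 min = 9:01 AM.

9:01 AM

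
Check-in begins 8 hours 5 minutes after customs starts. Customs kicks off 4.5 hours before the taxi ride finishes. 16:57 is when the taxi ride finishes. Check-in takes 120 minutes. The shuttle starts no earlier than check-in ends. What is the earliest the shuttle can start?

Customs starts at 16:57 − 270 min = 12:27.
Check-in starts at 12:27 + 485 min = 20:32.
Check-in ends at 20:32 + 120 min = 22:32.
The shuttle is bounded by check-in, so the earliest it can start is 22:32.

22:32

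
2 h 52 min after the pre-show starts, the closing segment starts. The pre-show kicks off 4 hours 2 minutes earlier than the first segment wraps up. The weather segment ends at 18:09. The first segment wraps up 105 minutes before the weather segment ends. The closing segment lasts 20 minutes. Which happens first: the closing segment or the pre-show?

The first segment ends at 18:09 − 105 min = 16:24.
The pre-show starts at 16:24 − 242 min = 12:22.
The closing segment starts at 12:22 + 172 min = 15:14.
The closing segment starts at 15:14 and the pre-show starts at 12:22, so the pre-show is first.

the pre-show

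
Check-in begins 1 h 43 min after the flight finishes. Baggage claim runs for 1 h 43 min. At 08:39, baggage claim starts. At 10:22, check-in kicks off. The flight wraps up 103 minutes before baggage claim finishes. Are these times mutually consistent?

Baggage claim ends at 08:39 + 103 min = 10:22.
The flight ends at 10:22 − 103 min = 08:39.
Check-in starts at 08:39 + 103 min = 10:22.
That matches the stated 10:22, so the schedule is consistent.

Yes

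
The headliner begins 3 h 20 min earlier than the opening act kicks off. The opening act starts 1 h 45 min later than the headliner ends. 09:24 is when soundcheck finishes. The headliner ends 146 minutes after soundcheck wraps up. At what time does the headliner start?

10:15

The headliner ends at 09:24 + 146 min = 11:50.
The opening act starts at 11:50 + 105 min = 13:35.
The headliner starts at 13:35 − 200 min = 10:15.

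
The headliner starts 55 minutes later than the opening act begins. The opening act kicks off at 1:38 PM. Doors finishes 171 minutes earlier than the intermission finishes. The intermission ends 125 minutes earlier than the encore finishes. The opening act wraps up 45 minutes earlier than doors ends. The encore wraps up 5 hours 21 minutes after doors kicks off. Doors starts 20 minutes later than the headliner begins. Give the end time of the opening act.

2:33 PM

The headliner starts at 1:38 PM + 55 min = 2:33 PM.
Doors starts at 2:33 PM + 20 min = 2:53 PM.
The encore ends at 2:53 PM + 321 min = 8:14 PM.
The intermission ends at 8:14 PM − 125 min = 6:09 PM.
Doors ends at 6:09 PM − 171 min = 3:18 PM.
The opening act ends at 3:18 PM − 45 min = 2:33 PM.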